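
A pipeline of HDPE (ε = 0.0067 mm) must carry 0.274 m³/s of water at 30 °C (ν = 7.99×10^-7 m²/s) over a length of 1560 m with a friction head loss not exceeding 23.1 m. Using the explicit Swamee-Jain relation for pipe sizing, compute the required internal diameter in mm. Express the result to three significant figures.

Swamee-Jain (Type III): D = 0.66·[ε^1.25·(LQ²/(gh_f))^4.75 + ν·Q^9.4·(L/(gh_f))^5.2]^0.04
LQ²/(gh_f) = 0.5168; L/(gh_f) = 6.884
Term 1 = ε^1.25·(…)^4.75 = 1.48×10^-8; Term 2 = ν·Q^9.4·(…)^5.2 = 9.42×10^-8
D = 0.66·(1.48×10^-8 + 9.42×10^-8)^0.04 = 0.3476 m = 348 mm
Check: V = 2.89 m/s, Re = 1.26×10^6, f = 0.01170, h_f = 22.3 m ≈ 23.1 m ✓

D ≈ 348 mm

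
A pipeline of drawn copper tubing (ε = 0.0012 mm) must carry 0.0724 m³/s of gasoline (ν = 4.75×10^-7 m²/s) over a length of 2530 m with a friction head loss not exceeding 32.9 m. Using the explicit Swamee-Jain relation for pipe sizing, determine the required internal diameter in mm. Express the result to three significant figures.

D ≈ 211 mm

Swamee-Jain (Type III): D = 0.66·[ε^1.25·(LQ²/(gh_f))^4.75 + ν·Q^9.4·(L/(gh_f))^5.2]^0.04
LQ²/(gh_f) = 0.04109; L/(gh_f) = 7.839
Term 1 = ε^1.25·(…)^4.75 = 1.03×10^-14; Term 2 = ν·Q^9.4·(…)^5.2 = 4.06×10^-13
D = 0.66·(1.03×10^-14 + 4.06×10^-13)^0.04 = 0.2110 m = 211 mm
Check: V = 2.07 m/s, Re = 9.20×10^5, f = 0.01191, h_f = 31.2 m ≈ 32.9 m ✓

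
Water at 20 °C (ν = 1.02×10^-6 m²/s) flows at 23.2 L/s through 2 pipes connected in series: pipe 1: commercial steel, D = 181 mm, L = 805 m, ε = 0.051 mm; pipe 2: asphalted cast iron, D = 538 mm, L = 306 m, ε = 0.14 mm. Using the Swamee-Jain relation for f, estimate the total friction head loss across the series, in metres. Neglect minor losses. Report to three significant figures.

Pipe 1: V = 0.9017 m/s, Re = 1.60×10^5, ε/D = 2.82×10^-4, f = 0.01816, h_1 = f(L/D)V²/2g = 3.348 m
Pipe 2: V = 0.1021 m/s, Re = 5.38×10^4, ε/D = 2.60×10^-4, f = 0.02147, h_2 = f(L/D)V²/2g = 0.006484 m
Series → Q common, losses add: H = Σh = 3.354 m

H ≈ 3.35 m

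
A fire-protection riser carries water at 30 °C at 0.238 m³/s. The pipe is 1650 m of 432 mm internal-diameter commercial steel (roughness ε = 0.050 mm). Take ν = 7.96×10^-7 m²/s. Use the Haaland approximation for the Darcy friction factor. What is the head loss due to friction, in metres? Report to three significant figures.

h_f ≈ 7.02 m

V = 4Q/(πD²) = 4·0.238/(π·0.432²) = 1.624 m/s
Re = VD/ν = 1.624·0.432/7.96×10^-7 = 8.81×10^5 → turbulent
ε/D = 0.050/432 = 1.16×10^-4
Haaland: f = 0.01369
h_f = f(L/D)V²/(2g) = 0.01369·(1650/0.432)·1.624²/(2·9.81) = 7.024 m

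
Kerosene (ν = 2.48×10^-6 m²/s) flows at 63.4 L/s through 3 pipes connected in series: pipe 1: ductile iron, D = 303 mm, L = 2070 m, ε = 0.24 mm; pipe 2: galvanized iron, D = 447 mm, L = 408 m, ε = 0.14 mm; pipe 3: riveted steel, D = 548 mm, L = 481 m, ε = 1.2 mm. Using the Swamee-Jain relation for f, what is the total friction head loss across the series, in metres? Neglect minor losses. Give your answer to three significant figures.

H ≈ 6.01 m

Pipe 1: V = 0.8793 m/s, Re = 1.07×10^5, ε/D = 7.92×10^-4, f = 0.02143, h_1 = f(L/D)V²/2g = 5.769 m
Pipe 2: V = 0.4040 m/s, Re = 7.28×10^4, ε/D = 3.13×10^-4, f = 0.02057, h_2 = f(L/D)V²/2g = 0.1562 m
Pipe 3: V = 0.2688 m/s, Re = 5.94×10^4, ε/D = 0.00219, f = 0.02679, h_3 = f(L/D)V²/2g = 0.08661 m
Series → Q common, losses add: H = Σh = 6.012 m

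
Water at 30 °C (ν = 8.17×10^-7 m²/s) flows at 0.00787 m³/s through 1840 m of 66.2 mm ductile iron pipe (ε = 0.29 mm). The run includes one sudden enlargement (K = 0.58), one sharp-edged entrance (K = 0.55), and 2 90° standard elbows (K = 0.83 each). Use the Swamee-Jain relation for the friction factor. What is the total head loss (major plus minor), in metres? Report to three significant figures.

V = 4Q/(πD²) = 2.286 m/s; V²/2g = 0.2665 m
Re = 1.85×10^5, ε/D = 0.00438 → f = 0.02993 (Swamee-Jain)
Major: h_f = f(L/D)·V²/2g = 0.02993·27795·0.2665 = 221.7 m
Minor: ΣK = 2.79; h_m = ΣK·V²/2g = 0.7434 m
Total H_L = 221.7 + 0.7434 = 222.4 m

H_L ≈ 222 m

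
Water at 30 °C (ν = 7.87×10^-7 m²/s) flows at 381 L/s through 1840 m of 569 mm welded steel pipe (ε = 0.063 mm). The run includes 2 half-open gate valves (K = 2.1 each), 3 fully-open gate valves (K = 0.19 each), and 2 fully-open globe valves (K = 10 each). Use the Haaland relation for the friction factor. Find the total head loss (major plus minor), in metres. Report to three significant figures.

H_L ≈ 7.79 m

V = 4Q/(πD²) = 1.498 m/s; V²/2g = 0.1144 m
Re = 1.08×10^6, ε/D = 1.11×10^-4 → f = 0.01340 (Haaland)
Major: h_f = f(L/D)·V²/2g = 0.01340·3234·0.1144 = 4.959 m
Minor: ΣK = 24.8; h_m = ΣK·V²/2g = 2.834 m
Total H_L = 4.959 + 2.834 = 7.793 m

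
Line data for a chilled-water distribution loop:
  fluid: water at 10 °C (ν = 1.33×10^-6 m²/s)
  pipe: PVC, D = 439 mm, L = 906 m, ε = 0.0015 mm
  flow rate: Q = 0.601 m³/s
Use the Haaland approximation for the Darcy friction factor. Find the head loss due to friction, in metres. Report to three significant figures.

h_f ≈ 18.5 m

V = 4Q/(πD²) = 4·0.601/(π·0.439²) = 3.971 m/s
Re = VD/ν = 3.971·0.439/1.33×10^-6 = 1.31×10^6 → turbulent
ε/D = 0.0015/439 = 3.42×10^-6
Haaland: f = 0.01115
h_f = f(L/D)V²/(2g) = 0.01115·(906/0.439)·3.971²/(2·9.81) = 18.48 m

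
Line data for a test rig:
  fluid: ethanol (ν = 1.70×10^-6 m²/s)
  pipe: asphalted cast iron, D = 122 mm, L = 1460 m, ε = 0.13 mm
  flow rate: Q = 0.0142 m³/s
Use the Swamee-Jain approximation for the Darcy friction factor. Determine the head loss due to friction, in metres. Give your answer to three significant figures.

V = 4Q/(πD²) = 4·0.0142/(π·0.122²) = 1.215 m/s
Re = VD/ν = 1.215·0.122/1.70×10^-6 = 8.72×10^4 → turbulent
ε/D = 0.13/122 = 0.00107
Swamee-Jain: f = 0.02286
h_f = f(L/D)V²/(2g) = 0.02286·(1460/0.122)·1.215²/(2·9.81) = 20.58 m

h_f ≈ 20.6 m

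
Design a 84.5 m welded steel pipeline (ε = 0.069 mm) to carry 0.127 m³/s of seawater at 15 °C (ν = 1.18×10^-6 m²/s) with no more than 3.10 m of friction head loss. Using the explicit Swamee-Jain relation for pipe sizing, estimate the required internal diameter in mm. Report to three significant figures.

Swamee-Jain (Type III): D = 0.66·[ε^1.25·(LQ²/(gh_f))^4.75 + ν·Q^9.4·(L/(gh_f))^5.2]^0.04
LQ²/(gh_f) = 0.04482; L/(gh_f) = 2.779
Term 1 = ε^1.25·(…)^4.75 = 2.47×10^-12; Term 2 = ν·Q^9.4·(…)^5.2 = 9.03×10^-13
D = 0.66·(2.47×10^-12 + 9.03×10^-13)^0.04 = 0.2294 m = 229 mm
Check: V = 3.07 m/s, Re = 5.97×10^5, f = 0.01619, h_f = 2.87 m ≈ 3.10 m ✓

D ≈ 229 mm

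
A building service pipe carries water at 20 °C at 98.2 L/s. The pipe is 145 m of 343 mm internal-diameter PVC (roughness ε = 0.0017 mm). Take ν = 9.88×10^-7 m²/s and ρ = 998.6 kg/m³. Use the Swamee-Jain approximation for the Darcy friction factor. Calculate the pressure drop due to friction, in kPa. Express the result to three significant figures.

V = 4Q/(πD²) = 4·0.0982/(π·0.343²) = 1.063 m/s
Re = VD/ν = 1.063·0.343/9.88×10^-7 = 3.69×10^5 → turbulent
ε/D = 0.0017/343 = 4.96×10^-6
Swamee-Jain: f = 0.01390
h_f = f(L/D)V²/(2g) = 0.01390·(145/0.343)·1.063²/(2·9.81) = 0.3382 m
Δp = ρg·h_f = 998.6·9.81·0.3382 = 3.313 kPa

Δp ≈ 3.31 kPa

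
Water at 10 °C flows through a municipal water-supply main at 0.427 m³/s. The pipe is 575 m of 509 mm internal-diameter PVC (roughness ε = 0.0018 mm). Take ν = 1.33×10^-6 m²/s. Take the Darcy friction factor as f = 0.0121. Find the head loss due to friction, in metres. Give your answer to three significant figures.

h_f ≈ 3.07 m

V = 4Q/(πD²) = 4·0.427/(π·0.509²) = 2.098 m/s
h_f = f(L/D)V²/(2g) = 0.01210·(575/0.509)·2.098²/(2·9.81) = 3.068 m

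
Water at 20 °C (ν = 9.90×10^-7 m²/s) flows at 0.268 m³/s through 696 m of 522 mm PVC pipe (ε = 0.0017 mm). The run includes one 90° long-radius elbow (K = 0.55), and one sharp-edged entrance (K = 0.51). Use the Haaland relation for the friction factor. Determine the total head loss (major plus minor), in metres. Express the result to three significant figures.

H_L ≈ 1.41 m

V = 4Q/(πD²) = 1.252 m/s; V²/2g = 0.07993 m
Re = 6.60×10^5, ε/D = 3.26×10^-6 → f = 0.01248 (Haaland)
Major: h_f = f(L/D)·V²/2g = 0.01248·1333·0.07993 = 1.330 m
Minor: ΣK = 1.06; h_m = ΣK·V²/2g = 0.08473 m
Total H_L = 1.330 + 0.08473 = 1.415 m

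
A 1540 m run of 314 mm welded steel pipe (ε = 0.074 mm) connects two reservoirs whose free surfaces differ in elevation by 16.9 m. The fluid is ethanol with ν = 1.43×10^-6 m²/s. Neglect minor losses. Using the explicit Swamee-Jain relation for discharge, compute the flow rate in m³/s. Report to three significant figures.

Swamee-Jain (Type II): Q = -0.965·√(gD⁵h_f/L)·ln[ε/(3.7D) + √(3.17ν²L/(gD³h_f))]
√(gD⁵h_f/L) = √(9.81·0.314⁵·16.9/1540) = 0.01813
ε/(3.7D) = 6.37×10^-5; √(3.17ν²L/(gD³h_f)) = 4.41×10^-5
Q = -0.965·0.01813·ln(1.078×10^-4) = 0.1598 m³/s
Check: V = 2.06 m/s, Re = 4.53×10^5, f = 0.01596, h_f = 17.0 m ≈ 16.9 m ✓

Q ≈ 0.160 m³/s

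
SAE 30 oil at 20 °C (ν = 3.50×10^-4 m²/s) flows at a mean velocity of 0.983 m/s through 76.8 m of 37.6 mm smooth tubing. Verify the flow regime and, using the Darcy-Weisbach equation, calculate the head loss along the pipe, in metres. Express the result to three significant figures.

h_f ≈ 61.0 m

Re = VD/ν = 0.983·0.03760/3.50×10^-4 = 106 → laminar (Re < 2300)
f = 64/Re = 0.6060
h_f = f(L/D)V²/(2g) = 0.6060·(76.8/0.03760)·0.983²/(2·9.81) = 60.97 m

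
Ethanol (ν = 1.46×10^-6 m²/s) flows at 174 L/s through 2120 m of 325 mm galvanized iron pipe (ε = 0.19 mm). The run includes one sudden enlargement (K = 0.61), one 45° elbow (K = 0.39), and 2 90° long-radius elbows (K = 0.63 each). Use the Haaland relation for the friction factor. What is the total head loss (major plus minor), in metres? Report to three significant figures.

V = 4Q/(πD²) = 2.097 m/s; V²/2g = 0.2242 m
Re = 4.67×10^5, ε/D = 5.85×10^-4 → f = 0.01814 (Haaland)
Major: h_f = f(L/D)·V²/2g = 0.01814·6523·0.2242 = 26.54 m
Minor: ΣK = 2.26; h_m = ΣK·V²/2g = 0.5068 m
Total H_L = 26.54 + 0.5068 = 27.05 m

H_L ≈ 27.0 m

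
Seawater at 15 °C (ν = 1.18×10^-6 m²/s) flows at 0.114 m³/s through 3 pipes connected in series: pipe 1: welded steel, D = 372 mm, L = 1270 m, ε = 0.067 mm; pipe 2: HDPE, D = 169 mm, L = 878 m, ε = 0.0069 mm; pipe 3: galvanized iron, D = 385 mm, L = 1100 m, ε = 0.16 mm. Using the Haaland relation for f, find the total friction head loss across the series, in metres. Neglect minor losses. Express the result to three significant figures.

Pipe 1: V = 1.049 m/s, Re = 3.31×10^5, ε/D = 1.80×10^-4, f = 0.01573, h_1 = f(L/D)V²/2g = 3.011 m
Pipe 2: V = 5.082 m/s, Re = 7.28×10^5, ε/D = 4.08×10^-5, f = 0.01286, h_2 = f(L/D)V²/2g = 87.96 m
Pipe 3: V = 0.9792 m/s, Re = 3.20×10^5, ε/D = 4.16×10^-4, f = 0.01749, h_3 = f(L/D)V²/2g = 2.442 m
Series → Q common, losses add: H = Σh = 93.41 m

H ≈ 93.4 m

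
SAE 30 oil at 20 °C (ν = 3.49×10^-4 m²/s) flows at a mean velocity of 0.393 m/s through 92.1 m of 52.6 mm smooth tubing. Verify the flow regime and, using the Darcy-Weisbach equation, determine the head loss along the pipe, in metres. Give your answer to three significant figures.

h_f ≈ 14.9 m

Re = VD/ν = 0.393·0.05260/3.49×10^-4 = 59.2 → laminar (Re < 2300)
f = 64/Re = 1.081
h_f = f(L/D)V²/(2g) = 1.081·(92.1/0.05260)·0.393²/(2·9.81) = 14.89 m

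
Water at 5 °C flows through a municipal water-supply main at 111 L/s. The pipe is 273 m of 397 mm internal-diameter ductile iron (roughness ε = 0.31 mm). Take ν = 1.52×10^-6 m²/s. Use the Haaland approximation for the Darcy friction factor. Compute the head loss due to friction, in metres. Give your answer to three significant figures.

h_f ≈ 0.558 m

V = 4Q/(πD²) = 4·0.111/(π·0.397²) = 0.8967 m/s
Re = VD/ν = 0.8967·0.397/1.52×10^-6 = 2.34×10^5 → turbulent
ε/D = 0.31/397 = 7.81×10^-4
Haaland: f = 0.01980
h_f = f(L/D)V²/(2g) = 0.01980·(273/0.397)·0.8967²/(2·9.81) = 0.5580 m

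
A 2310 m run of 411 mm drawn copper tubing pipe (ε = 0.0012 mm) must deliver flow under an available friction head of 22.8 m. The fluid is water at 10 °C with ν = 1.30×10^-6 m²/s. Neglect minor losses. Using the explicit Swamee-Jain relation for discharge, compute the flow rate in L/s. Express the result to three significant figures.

Swamee-Jain (Type II): Q = -0.965·√(gD⁵h_f/L)·ln[ε/(3.7D) + √(3.17ν²L/(gD³h_f))]
√(gD⁵h_f/L) = √(9.81·0.411⁵·22.8/2310) = 0.03370
ε/(3.7D) = 7.89×10^-7; √(3.17ν²L/(gD³h_f)) = 2.82×10^-5
Q = -0.965·0.03370·ln(2.902×10^-5) = 0.3397 m³/s
Check: V = 2.56 m/s, Re = 8.10×10^5, f = 0.01210, h_f = 22.7 m ≈ 22.8 m ✓

Q ≈ 340 L/s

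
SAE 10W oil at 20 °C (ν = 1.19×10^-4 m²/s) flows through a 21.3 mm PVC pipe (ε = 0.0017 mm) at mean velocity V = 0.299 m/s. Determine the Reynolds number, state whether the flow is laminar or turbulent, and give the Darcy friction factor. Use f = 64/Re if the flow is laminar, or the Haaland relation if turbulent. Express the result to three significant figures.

Re ≈ 53.5; laminar; f = 64/Re ≈ 1.20

Re = VD/ν = 0.2990·0.0213/1.19×10^-4 = 53.5
Re < 2300 → laminar → f = 64/Re = 1.196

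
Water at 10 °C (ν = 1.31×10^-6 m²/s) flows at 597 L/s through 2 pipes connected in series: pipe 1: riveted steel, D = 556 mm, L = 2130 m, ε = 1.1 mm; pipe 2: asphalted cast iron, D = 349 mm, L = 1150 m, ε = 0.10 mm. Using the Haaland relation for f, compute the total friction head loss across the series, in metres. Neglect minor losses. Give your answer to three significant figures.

Pipe 1: V = 2.459 m/s, Re = 1.04×10^6, ε/D = 0.00198, f = 0.02356, h_1 = f(L/D)V²/2g = 27.81 m
Pipe 2: V = 6.241 m/s, Re = 1.66×10^6, ε/D = 2.87×10^-4, f = 0.01523, h_2 = f(L/D)V²/2g = 99.61 m
Series → Q common, losses add: H = Σh = 127.4 m

H ≈ 127 m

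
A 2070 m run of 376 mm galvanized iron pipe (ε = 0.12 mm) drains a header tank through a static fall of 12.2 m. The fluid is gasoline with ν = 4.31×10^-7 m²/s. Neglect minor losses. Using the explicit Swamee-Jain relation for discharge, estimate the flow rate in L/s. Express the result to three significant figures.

Swamee-Jain (Type II): Q = -0.965·√(gD⁵h_f/L)·ln[ε/(3.7D) + √(3.17ν²L/(gD³h_f))]
√(gD⁵h_f/L) = √(9.81·0.376⁵·12.2/2070) = 0.02084
ε/(3.7D) = 8.63×10^-5; √(3.17ν²L/(gD³h_f)) = 1.38×10^-5
Q = -0.965·0.02084·ln(1.001×10^-4) = 0.1852 m³/s
Check: V = 1.67 m/s, Re = 1.46×10^6, f = 0.01571, h_f = 12.3 m ≈ 12.2 m ✓

Q ≈ 185 L/s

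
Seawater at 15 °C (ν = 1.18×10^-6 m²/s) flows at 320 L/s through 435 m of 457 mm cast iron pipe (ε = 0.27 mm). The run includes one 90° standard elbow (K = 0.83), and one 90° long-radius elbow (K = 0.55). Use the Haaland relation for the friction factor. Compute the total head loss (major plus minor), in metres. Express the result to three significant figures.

H_L ≈ 3.57 m

V = 4Q/(πD²) = 1.951 m/s; V²/2g = 0.1940 m
Re = 7.56×10^5, ε/D = 5.91×10^-4 → f = 0.01789 (Haaland)
Major: h_f = f(L/D)·V²/2g = 0.01789·951.9·0.1940 = 3.303 m
Minor: ΣK = 1.38; h_m = ΣK·V²/2g = 0.2677 m
Total H_L = 3.303 + 0.2677 = 3.571 m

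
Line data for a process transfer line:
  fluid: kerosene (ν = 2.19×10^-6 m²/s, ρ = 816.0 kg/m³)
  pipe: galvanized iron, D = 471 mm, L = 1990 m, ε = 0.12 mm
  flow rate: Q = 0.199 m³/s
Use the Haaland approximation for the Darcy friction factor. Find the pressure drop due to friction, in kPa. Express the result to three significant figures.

Δp ≈ 37.8 kPa

V = 4Q/(πD²) = 4·0.199/(π·0.471²) = 1.142 m/s
Re = VD/ν = 1.142·0.471/2.19×10^-6 = 2.46×10^5 → turbulent
ε/D = 0.12/471 = 2.55×10^-4
Haaland: f = 0.01682
h_f = f(L/D)V²/(2g) = 0.01682·(1990/0.471)·1.142²/(2·9.81) = 4.726 m
Δp = ρg·h_f = 816.0·9.81·4.726 = 37.83 kPa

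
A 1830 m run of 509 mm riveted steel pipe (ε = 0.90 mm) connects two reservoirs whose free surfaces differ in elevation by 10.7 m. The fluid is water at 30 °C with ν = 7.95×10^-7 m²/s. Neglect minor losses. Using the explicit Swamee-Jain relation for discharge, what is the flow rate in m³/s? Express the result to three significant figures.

Swamee-Jain (Type II): Q = -0.965·√(gD⁵h_f/L)·ln[ε/(3.7D) + √(3.17ν²L/(gD³h_f))]
√(gD⁵h_f/L) = √(9.81·0.509⁵·10.7/1830) = 0.04427
ε/(3.7D) = 4.78×10^-4; √(3.17ν²L/(gD³h_f)) = 1.63×10^-5
Q = -0.965·0.04427·ln(4.942×10^-4) = 0.3252 m³/s
Check: V = 1.60 m/s, Re = 1.02×10^6, f = 0.02295, h_f = 10.7 m ≈ 10.7 m ✓

Q ≈ 0.325 m³/s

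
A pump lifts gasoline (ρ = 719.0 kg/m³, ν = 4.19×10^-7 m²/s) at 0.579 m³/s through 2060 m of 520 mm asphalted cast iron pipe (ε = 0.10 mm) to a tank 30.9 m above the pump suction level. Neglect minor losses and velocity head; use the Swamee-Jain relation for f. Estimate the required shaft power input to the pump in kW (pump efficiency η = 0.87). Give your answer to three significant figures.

P_shaft ≈ 244 kW

V = 4Q/(πD²) = 2.726 m/s; Re = 3.38×10^6; ε/D = 1.92×10^-4; f = 0.01401
h_f = f(L/D)V²/2g = 21.02 m
Total head H = z + h_f = 30.9 + 21.02 = 51.92 m
P_hyd = ρgQH = 719.0·9.81·0.579·51.92 = 212.0 kW
P_shaft = P_hyd/η = 212.0/0.87 = 243.7 kW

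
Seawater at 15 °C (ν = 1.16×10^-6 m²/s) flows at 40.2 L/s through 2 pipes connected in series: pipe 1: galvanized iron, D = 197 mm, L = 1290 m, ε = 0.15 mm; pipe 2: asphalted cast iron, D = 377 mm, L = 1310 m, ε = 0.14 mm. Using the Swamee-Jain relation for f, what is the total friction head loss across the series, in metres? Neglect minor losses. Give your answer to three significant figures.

H ≈ 12.1 m

Pipe 1: V = 1.319 m/s, Re = 2.24×10^5, ε/D = 7.61×10^-4, f = 0.02004, h_1 = f(L/D)V²/2g = 11.63 m
Pipe 2: V = 0.3601 m/s, Re = 1.17×10^5, ε/D = 3.71×10^-4, f = 0.01941, h_2 = f(L/D)V²/2g = 0.4459 m
Series → Q common, losses add: H = Σh = 12.08 m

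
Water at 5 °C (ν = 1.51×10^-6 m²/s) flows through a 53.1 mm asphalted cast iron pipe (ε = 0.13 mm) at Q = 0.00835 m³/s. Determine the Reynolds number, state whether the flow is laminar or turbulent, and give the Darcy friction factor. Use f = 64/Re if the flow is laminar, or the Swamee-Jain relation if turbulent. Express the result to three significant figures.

V = 4Q/(πD²) = 3.771 m/s
Re = VD/ν = 3.771·0.0531/1.51×10^-6 = 1.33×10^5
Re > 4000 → turbulent; ε/D = 0.00245
Swamee-Jain: f = 0.02609

Re ≈ 1.33×10^5; turbulent; f ≈ 0.0261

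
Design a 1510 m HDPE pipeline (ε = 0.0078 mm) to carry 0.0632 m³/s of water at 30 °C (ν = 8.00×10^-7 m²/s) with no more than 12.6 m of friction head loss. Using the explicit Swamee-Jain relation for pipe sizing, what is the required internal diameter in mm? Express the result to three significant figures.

Swamee-Jain (Type III): D = 0.66·[ε^1.25·(LQ²/(gh_f))^4.75 + ν·Q^9.4·(L/(gh_f))^5.2]^0.04
LQ²/(gh_f) = 0.04879; L/(gh_f) = 12.22
Term 1 = ε^1.25·(…)^4.75 = 2.43×10^-13; Term 2 = ν·Q^9.4·(…)^5.2 = 1.91×10^-12
D = 0.66·(2.43×10^-13 + 1.91×10^-12)^0.04 = 0.2254 m = 225 mm
Check: V = 1.58 m/s, Re = 4.46×10^5, f = 0.01386, h_f = 11.9 m ≈ 12.6 m ✓

D ≈ 225 mm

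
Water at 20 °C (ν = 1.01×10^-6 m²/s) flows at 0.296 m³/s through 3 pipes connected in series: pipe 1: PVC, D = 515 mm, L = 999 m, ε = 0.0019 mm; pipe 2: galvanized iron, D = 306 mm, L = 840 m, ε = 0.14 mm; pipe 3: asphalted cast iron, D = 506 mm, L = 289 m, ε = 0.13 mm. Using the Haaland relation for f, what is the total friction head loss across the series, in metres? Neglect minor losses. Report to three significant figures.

Pipe 1: V = 1.421 m/s, Re = 7.25×10^5, ε/D = 3.69×10^-6, f = 0.01229, h_1 = f(L/D)V²/2g = 2.453 m
Pipe 2: V = 4.025 m/s, Re = 1.22×10^6, ε/D = 4.58×10^-4, f = 0.01679, h_2 = f(L/D)V²/2g = 38.06 m
Pipe 3: V = 1.472 m/s, Re = 7.37×10^5, ε/D = 2.57×10^-4, f = 0.01542, h_3 = f(L/D)V²/2g = 0.9726 m
Series → Q common, losses add: H = Σh = 41.49 m

H ≈ 41.5 m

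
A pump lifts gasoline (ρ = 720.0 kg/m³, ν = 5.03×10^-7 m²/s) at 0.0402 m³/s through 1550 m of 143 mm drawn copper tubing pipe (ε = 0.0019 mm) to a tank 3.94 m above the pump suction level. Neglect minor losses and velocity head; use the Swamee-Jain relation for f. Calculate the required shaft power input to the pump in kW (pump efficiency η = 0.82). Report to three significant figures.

P_shaft ≈ 16.4 kW

V = 4Q/(πD²) = 2.503 m/s; Re = 7.12×10^5; ε/D = 1.33×10^-5; f = 0.01257
h_f = f(L/D)V²/2g = 43.49 m
Total head H = z + h_f = 3.94 + 43.49 = 47.43 m
P_hyd = ρgQH = 720.0·9.81·0.0402·47.43 = 13.47 kW
P_shaft = P_hyd/η = 13.47/0.82 = 16.42 kW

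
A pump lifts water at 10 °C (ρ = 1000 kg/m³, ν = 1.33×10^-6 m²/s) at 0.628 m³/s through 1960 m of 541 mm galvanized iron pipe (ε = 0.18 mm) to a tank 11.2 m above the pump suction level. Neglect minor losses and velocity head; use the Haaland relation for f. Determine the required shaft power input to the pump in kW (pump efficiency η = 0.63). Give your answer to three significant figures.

P_shaft ≈ 323 kW

V = 4Q/(πD²) = 2.732 m/s; Re = 1.11×10^6; ε/D = 3.33×10^-4; f = 0.01584
h_f = f(L/D)V²/2g = 21.82 m
Total head H = z + h_f = 11.2 + 21.82 = 33.02 m
P_hyd = ρgQH = 1000·9.81·0.628·33.02 = 203.5 kW
P_shaft = P_hyd/η = 203.5/0.63 = 322.9 kW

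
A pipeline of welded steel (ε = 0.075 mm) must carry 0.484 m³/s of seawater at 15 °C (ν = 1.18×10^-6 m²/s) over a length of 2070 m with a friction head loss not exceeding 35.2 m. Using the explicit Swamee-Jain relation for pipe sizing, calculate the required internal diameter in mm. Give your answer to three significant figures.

D ≈ 444 mm

Swamee-Jain (Type III): D = 0.66·[ε^1.25·(LQ²/(gh_f))^4.75 + ν·Q^9.4·(L/(gh_f))^5.2]^0.04
LQ²/(gh_f) = 1.404; L/(gh_f) = 5.995
Term 1 = ε^1.25·(…)^4.75 = 3.50×10^-5; Term 2 = ν·Q^9.4·(…)^5.2 = 1.42×10^-5
D = 0.66·(3.50×10^-5 + 1.42×10^-5)^0.04 = 0.4439 m = 444 mm
Check: V = 3.13 m/s, Re = 1.18×10^6, f = 0.01428, h_f = 33.2 m ≈ 35.2 m ✓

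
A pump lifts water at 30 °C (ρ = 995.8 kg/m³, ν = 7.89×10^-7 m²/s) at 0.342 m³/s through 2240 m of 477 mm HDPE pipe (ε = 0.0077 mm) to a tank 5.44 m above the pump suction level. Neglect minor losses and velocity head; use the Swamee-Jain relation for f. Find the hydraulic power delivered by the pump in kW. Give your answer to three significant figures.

V = 4Q/(πD²) = 1.914 m/s; Re = 1.16×10^6; ε/D = 1.61×10^-5; f = 0.01175
h_f = f(L/D)V²/2g = 10.30 m
Total head H = z + h_f = 5.44 + 10.30 = 15.74 m
P_hyd = ρgQH = 995.8·9.81·0.342·15.74 = 52.59 kW

P_hyd ≈ 52.6 kW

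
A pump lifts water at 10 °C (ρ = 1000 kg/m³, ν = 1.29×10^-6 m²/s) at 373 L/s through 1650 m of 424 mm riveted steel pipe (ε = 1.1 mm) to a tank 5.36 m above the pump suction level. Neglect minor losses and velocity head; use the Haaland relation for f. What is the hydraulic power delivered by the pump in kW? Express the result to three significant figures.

V = 4Q/(πD²) = 2.642 m/s; Re = 8.68×10^5; ε/D = 0.00259; f = 0.02534
h_f = f(L/D)V²/2g = 35.07 m
Total head H = z + h_f = 5.36 + 35.07 = 40.43 m
P_hyd = ρgQH = 1000·9.81·0.373·40.43 = 147.9 kW

P_hyd ≈ 148 kW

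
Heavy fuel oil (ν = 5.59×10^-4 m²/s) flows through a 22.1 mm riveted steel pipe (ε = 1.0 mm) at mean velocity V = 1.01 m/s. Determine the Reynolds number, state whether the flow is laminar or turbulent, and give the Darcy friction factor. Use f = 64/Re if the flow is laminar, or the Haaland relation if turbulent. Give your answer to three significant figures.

Re = VD/ν = 1.010·0.0221/5.59×10^-4 = 39.9
Re < 2300 → laminar → f = 64/Re = 1.603

Re ≈ 39.9; laminar; f = 64/Re ≈ 1.60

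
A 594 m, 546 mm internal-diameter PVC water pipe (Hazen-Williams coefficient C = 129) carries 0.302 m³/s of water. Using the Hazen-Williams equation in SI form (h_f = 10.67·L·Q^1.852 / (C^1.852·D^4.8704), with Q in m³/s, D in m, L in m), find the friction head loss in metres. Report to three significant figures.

h_f = 10.67·594·0.302^1.852 / (129^1.852·0.546^4.8704) = 1.622 m

h_f ≈ 1.62 m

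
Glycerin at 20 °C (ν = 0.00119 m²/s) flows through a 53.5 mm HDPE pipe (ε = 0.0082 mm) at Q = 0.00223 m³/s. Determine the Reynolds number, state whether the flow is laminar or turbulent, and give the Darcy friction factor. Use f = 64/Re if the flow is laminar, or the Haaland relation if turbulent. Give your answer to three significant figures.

Re ≈ 44.6; laminar; f = 64/Re ≈ 1.44

V = 4Q/(πD²) = 0.9920 m/s
Re = VD/ν = 0.9920·0.0535/0.00119 = 44.6
Re < 2300 → laminar → f = 64/Re = 1.435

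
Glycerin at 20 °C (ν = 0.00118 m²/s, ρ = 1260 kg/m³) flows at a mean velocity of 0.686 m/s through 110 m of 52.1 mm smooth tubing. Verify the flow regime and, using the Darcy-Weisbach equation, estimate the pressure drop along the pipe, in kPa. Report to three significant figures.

Δp ≈ 1320 kPa

Re = VD/ν = 0.686·0.05210/0.00118 = 30.3 → laminar (Re < 2300)
f = 64/Re = 2.113
h_f = f(L/D)V²/(2g) = 2.113·(110/0.05210)·0.686²/(2·9.81) = 107.0 m
Δp = ρg·h_f = 1260·9.81·107.0 = 1323 kPa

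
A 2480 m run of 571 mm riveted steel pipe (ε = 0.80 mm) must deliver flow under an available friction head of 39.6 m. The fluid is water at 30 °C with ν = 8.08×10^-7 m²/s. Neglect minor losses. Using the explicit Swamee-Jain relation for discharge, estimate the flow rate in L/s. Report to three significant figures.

Swamee-Jain (Type II): Q = -0.965·√(gD⁵h_f/L)·ln[ε/(3.7D) + √(3.17ν²L/(gD³h_f))]
√(gD⁵h_f/L) = √(9.81·0.571⁵·39.6/2480) = 0.09751
ε/(3.7D) = 3.79×10^-4; √(3.17ν²L/(gD³h_f)) = 8.42×10^-6
Q = -0.965·0.09751·ln(3.871×10^-4) = 0.7393 m³/s
Check: V = 2.89 m/s, Re = 2.04×10^6, f = 0.02152, h_f = 39.7 m ≈ 39.6 m ✓

Q ≈ 739 L/s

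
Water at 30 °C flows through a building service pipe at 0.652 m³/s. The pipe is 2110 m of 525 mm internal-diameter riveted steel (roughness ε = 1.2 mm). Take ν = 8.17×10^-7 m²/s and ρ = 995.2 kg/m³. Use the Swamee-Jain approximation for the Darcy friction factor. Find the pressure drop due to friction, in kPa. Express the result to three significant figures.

V = 4Q/(πD²) = 4·0.652/(π·0.525²) = 3.012 m/s
Re = VD/ν = 3.012·0.525/8.17×10^-7 = 1.94×10^6 → turbulent
ε/D = 1.2/525 = 0.00229
Swamee-Jain: f = 0.02441
h_f = f(L/D)V²/(2g) = 0.02441·(2110/0.525)·3.012²/(2·9.81) = 45.36 m
Δp = ρg·h_f = 995.2·9.81·45.36 = 442.8 kPa

Δp ≈ 443 kPa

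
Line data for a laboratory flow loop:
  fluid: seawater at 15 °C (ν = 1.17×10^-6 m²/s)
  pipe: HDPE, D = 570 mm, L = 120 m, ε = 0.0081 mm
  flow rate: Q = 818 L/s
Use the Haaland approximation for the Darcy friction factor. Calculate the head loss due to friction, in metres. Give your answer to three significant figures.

V = 4Q/(πD²) = 4·0.818/(π·0.570²) = 3.206 m/s
Re = VD/ν = 3.206·0.570/1.17×10^-6 = 1.56×10^6 → turbulent
ε/D = 0.0081/570 = 1.42×10^-5
Haaland: f = 0.01112
h_f = f(L/D)V²/(2g) = 0.01112·(120/0.570)·3.206²/(2·9.81) = 1.226 m

h_f ≈ 1.23 m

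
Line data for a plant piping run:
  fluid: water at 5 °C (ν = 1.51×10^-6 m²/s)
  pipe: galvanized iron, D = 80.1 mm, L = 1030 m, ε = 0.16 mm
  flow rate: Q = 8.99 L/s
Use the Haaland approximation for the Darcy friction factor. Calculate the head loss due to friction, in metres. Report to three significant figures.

V = 4Q/(πD²) = 4·0.00899/(π·0.0801²) = 1.784 m/s
Re = VD/ν = 1.784·0.0801/1.51×10^-6 = 9.46×10^4 → turbulent
ε/D = 0.16/80.1 = 0.00200
Haaland: f = 0.02505
h_f = f(L/D)V²/(2g) = 0.02505·(1030/0.0801)·1.784²/(2·9.81) = 52.25 m

h_f ≈ 52.3 m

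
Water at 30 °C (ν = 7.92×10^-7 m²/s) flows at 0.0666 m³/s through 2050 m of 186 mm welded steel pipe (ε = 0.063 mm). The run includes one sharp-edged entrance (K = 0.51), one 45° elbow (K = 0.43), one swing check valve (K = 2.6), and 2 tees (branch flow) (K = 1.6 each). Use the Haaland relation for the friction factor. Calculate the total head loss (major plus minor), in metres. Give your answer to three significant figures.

V = 4Q/(πD²) = 2.451 m/s; V²/2g = 0.3062 m
Re = 5.76×10^5, ε/D = 3.39×10^-4 → f = 0.01633 (Haaland)
Major: h_f = f(L/D)·V²/2g = 0.01633·11022·0.3062 = 55.10 m
Minor: ΣK = 6.74; h_m = ΣK·V²/2g = 2.064 m
Total H_L = 55.10 + 2.064 = 57.17 m

H_L ≈ 57.2 m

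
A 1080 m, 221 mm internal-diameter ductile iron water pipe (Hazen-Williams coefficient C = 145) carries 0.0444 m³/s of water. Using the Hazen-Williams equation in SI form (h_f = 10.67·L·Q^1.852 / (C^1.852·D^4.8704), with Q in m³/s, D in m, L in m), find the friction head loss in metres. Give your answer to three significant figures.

h_f = 10.67·1080·0.0444^1.852 / (145^1.852·0.221^4.8704) = 5.582 m

h_f ≈ 5.58 m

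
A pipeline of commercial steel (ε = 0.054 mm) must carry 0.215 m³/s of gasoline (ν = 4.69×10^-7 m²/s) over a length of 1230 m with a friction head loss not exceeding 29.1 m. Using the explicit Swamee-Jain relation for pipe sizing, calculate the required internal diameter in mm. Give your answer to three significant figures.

Swamee-Jain (Type III): D = 0.66·[ε^1.25·(LQ²/(gh_f))^4.75 + ν·Q^9.4·(L/(gh_f))^5.2]^0.04
LQ²/(gh_f) = 0.1992; L/(gh_f) = 4.309
Term 1 = ε^1.25·(…)^4.75 = 2.17×10^-9; Term 2 = ν·Q^9.4·(…)^5.2 = 4.95×10^-10
D = 0.66·(2.17×10^-9 + 4.95×10^-10)^0.04 = 0.2996 m = 300 mm
Check: V = 3.05 m/s, Re = 1.95×10^6, f = 0.01409, h_f = 27.4 m ≈ 29.1 m ✓

D ≈ 300 mm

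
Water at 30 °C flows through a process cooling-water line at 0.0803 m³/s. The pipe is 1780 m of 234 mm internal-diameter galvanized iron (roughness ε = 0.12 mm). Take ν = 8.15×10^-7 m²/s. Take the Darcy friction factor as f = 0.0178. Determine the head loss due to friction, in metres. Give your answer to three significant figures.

h_f ≈ 24.1 m

V = 4Q/(πD²) = 4·0.0803/(π·0.234²) = 1.867 m/s
h_f = f(L/D)V²/(2g) = 0.01780·(1780/0.234)·1.867²/(2·9.81) = 24.06 m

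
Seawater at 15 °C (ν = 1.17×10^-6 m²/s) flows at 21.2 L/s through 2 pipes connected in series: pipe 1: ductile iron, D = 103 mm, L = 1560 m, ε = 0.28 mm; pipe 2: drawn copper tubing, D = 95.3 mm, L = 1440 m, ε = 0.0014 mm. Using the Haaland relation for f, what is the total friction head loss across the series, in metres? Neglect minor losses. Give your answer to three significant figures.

H ≈ 233 m

Pipe 1: V = 2.544 m/s, Re = 2.24×10^5, ε/D = 0.00272, f = 0.02608, h_1 = f(L/D)V²/2g = 130.3 m
Pipe 2: V = 2.972 m/s, Re = 2.42×10^5, ε/D = 1.47×10^-5, f = 0.01504, h_2 = f(L/D)V²/2g = 102.3 m
Series → Q common, losses add: H = Σh = 232.6 m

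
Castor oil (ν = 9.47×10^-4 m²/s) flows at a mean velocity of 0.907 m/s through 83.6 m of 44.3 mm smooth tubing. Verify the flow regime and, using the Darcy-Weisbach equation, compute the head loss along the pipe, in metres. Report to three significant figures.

Re = VD/ν = 0.907·0.04430/9.47×10^-4 = 42.4 → laminar (Re < 2300)
f = 64/Re = 1.508
h_f = f(L/D)V²/(2g) = 1.508·(83.6/0.04430)·0.907²/(2·9.81) = 119.4 m

h_f ≈ 119 m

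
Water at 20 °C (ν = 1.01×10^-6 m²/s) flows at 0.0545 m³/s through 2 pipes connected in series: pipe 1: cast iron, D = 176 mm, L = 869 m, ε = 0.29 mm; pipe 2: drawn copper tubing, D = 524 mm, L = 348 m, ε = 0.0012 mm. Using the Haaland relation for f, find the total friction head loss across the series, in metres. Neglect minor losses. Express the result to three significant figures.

H ≈ 28.8 m

Pipe 1: V = 2.240 m/s, Re = 3.90×10^5, ε/D = 0.00165, f = 0.02277, h_1 = f(L/D)V²/2g = 28.76 m
Pipe 2: V = 0.2527 m/s, Re = 1.31×10^5, ε/D = 2.29×10^-6, f = 0.01687, h_2 = f(L/D)V²/2g = 0.03646 m
Series → Q common, losses add: H = Σh = 28.80 m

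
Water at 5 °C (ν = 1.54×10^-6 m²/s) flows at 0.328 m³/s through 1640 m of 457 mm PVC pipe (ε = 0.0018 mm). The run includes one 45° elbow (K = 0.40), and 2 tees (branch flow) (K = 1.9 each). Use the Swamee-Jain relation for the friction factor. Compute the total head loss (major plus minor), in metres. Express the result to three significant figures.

V = 4Q/(πD²) = 2.000 m/s; V²/2g = 0.2038 m
Re = 5.93×10^5, ε/D = 3.94×10^-6 → f = 0.01277 (Swamee-Jain)
Major: h_f = f(L/D)·V²/2g = 0.01277·3589·0.2038 = 9.339 m
Minor: ΣK = 4.20; h_m = ΣK·V²/2g = 0.8560 m
Total H_L = 9.339 + 0.8560 = 10.20 m

H_L ≈ 10.2 m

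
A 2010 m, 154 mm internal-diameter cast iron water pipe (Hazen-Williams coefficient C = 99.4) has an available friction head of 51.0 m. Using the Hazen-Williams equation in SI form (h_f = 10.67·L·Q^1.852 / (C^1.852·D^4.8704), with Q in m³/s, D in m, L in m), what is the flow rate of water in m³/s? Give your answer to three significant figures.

Rearranging: Q = [h_f·C^1.852·D^4.8704 / (10.67·L)]^(1/1.852)
Q = [51.0·99.4^1.852·0.154^4.8704 / (10.67·2010)]^0.540 = 0.02780 m³/s

Q ≈ 0.0278 m³/s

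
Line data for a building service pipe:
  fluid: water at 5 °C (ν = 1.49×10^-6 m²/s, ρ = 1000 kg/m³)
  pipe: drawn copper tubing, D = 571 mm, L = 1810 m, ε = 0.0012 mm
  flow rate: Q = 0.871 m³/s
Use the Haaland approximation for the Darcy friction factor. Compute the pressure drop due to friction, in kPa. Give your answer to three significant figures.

V = 4Q/(πD²) = 4·0.871/(π·0.571²) = 3.401 m/s
Re = VD/ν = 3.401·0.571/1.49×10^-6 = 1.30×10^6 → turbulent
ε/D = 0.0012/571 = 2.10×10^-6
Haaland: f = 0.01113
h_f = f(L/D)V²/(2g) = 0.01113·(1810/0.571)·3.401²/(2·9.81) = 20.80 m
Δp = ρg·h_f = 1000·9.81·20.80 = 204.0 kPa

Δp ≈ 204 kPa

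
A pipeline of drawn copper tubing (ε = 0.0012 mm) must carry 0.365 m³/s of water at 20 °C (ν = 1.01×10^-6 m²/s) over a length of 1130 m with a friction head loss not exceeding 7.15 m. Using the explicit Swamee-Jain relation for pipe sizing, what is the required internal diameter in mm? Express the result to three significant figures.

Swamee-Jain (Type III): D = 0.66·[ε^1.25·(LQ²/(gh_f))^4.75 + ν·Q^9.4·(L/(gh_f))^5.2]^0.04
LQ²/(gh_f) = 2.146; L/(gh_f) = 16.11
Term 1 = ε^1.25·(…)^4.75 = 1.49×10^-6; Term 2 = ν·Q^9.4·(…)^5.2 = 1.47×10^-4
D = 0.66·(1.49×10^-6 + 1.47×10^-4)^0.04 = 0.4639 m = 464 mm
Check: V = 2.16 m/s, Re = 9.92×10^5, f = 0.01169, h_f = 6.77 m ≈ 7.15 m ✓

D ≈ 464 mm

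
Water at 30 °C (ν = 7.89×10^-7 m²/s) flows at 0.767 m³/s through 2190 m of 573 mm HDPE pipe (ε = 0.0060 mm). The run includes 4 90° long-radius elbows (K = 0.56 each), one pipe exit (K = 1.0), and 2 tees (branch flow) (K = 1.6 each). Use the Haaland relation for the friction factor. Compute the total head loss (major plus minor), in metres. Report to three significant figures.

V = 4Q/(πD²) = 2.974 m/s; V²/2g = 0.4509 m
Re = 2.16×10^6, ε/D = 1.05×10^-5 → f = 0.01054 (Haaland)
Major: h_f = f(L/D)·V²/2g = 0.01054·3822·0.4509 = 18.17 m
Minor: ΣK = 6.44; h_m = ΣK·V²/2g = 2.904 m
Total H_L = 18.17 + 2.904 = 21.08 m

H_L ≈ 21.1 m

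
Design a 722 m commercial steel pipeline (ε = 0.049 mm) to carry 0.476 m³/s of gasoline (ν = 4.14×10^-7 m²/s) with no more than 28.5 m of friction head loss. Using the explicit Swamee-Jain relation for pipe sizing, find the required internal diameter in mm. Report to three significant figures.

Swamee-Jain (Type III): D = 0.66·[ε^1.25·(LQ²/(gh_f))^4.75 + ν·Q^9.4·(L/(gh_f))^5.2]^0.04
LQ²/(gh_f) = 0.5851; L/(gh_f) = 2.582
Term 1 = ε^1.25·(…)^4.75 = 3.21×10^-7; Term 2 = ν·Q^9.4·(…)^5.2 = 5.36×10^-8
D = 0.66·(3.21×10^-7 + 5.36×10^-8)^0.04 = 0.3652 m = 365 mm
Check: V = 4.54 m/s, Re = 4.01×10^6, f = 0.01310, h_f = 27.3 m ≈ 28.5 m ✓

D ≈ 365 mm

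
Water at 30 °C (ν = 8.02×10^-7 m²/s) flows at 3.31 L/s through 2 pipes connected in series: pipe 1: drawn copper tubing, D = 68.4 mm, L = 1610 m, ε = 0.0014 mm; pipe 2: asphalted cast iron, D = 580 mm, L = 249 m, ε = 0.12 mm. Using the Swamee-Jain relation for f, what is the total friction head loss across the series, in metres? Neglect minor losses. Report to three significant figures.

H ≈ 18.5 m

Pipe 1: V = 0.9008 m/s, Re = 7.68×10^4, ε/D = 2.05×10^-5, f = 0.01900, h_1 = f(L/D)V²/2g = 18.49 m
Pipe 2: V = 0.01253 m/s, Re = 9060, ε/D = 2.07×10^-4, f = 0.03218, h_2 = f(L/D)V²/2g = 1.105×10^-4 m
Series → Q common, losses add: H = Σh = 18.49 m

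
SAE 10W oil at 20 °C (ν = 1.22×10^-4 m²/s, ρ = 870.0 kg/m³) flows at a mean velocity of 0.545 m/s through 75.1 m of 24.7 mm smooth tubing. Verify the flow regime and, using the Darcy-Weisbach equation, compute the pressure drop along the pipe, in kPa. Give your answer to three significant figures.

Re = VD/ν = 0.545·0.02470/1.22×10^-4 = 110 → laminar (Re < 2300)
f = 64/Re = 0.5800
h_f = f(L/D)V²/(2g) = 0.5800·(75.1/0.02470)·0.545²/(2·9.81) = 26.70 m
Δp = ρg·h_f = 870.0·9.81·26.70 = 227.9 kPa

Δp ≈ 228 kPa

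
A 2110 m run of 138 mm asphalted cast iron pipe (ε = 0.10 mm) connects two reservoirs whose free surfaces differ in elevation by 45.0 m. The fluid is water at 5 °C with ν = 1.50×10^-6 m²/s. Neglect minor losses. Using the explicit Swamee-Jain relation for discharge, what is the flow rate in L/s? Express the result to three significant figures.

Swamee-Jain (Type II): Q = -0.965·√(gD⁵h_f/L)·ln[ε/(3.7D) + √(3.17ν²L/(gD³h_f))]
√(gD⁵h_f/L) = √(9.81·0.138⁵·45.0/2110) = 0.003236
ε/(3.7D) = 1.96×10^-4; √(3.17ν²L/(gD³h_f)) = 1.14×10^-4
Q = -0.965·0.003236·ln(3.097×10^-4) = 0.02523 m³/s
Check: V = 1.69 m/s, Re = 1.55×10^5, f = 0.02044, h_f = 45.3 m ≈ 45.0 m ✓

Q ≈ 25.2 L/s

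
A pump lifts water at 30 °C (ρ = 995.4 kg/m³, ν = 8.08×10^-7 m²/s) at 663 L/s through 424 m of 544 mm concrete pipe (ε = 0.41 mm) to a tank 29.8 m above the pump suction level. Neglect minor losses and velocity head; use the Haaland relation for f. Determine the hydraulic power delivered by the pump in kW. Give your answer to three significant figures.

V = 4Q/(πD²) = 2.853 m/s; Re = 1.92×10^6; ε/D = 7.54×10^-4; f = 0.01856
h_f = f(L/D)V²/2g = 5.999 m
Total head H = z + h_f = 29.8 + 5.999 = 35.80 m
P_hyd = ρgQH = 995.4·9.81·0.663·35.80 = 231.8 kW

P_hyd ≈ 232 kW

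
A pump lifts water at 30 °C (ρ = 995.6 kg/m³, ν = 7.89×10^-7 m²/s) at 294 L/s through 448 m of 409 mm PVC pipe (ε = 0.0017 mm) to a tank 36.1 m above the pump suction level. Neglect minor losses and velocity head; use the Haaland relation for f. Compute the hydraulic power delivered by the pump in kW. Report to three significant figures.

P_hyd ≈ 113 kW

V = 4Q/(πD²) = 2.238 m/s; Re = 1.16×10^6; ε/D = 4.16×10^-6; f = 0.01138
h_f = f(L/D)V²/2g = 3.181 m
Total head H = z + h_f = 36.1 + 3.181 = 39.28 m
P_hyd = ρgQH = 995.6·9.81·0.294·39.28 = 112.8 kW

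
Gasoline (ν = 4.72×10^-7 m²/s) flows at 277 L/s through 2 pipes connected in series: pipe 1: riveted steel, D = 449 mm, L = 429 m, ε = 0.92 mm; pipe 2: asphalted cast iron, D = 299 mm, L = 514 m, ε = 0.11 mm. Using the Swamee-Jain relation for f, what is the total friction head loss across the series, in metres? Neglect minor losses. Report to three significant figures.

Pipe 1: V = 1.749 m/s, Re = 1.66×10^6, ε/D = 0.00205, f = 0.02373, h_1 = f(L/D)V²/2g = 3.537 m
Pipe 2: V = 3.945 m/s, Re = 2.50×10^6, ε/D = 3.68×10^-4, f = 0.01594, h_2 = f(L/D)V²/2g = 21.73 m
Series → Q common, losses add: H = Σh = 25.27 m

H ≈ 25.3 m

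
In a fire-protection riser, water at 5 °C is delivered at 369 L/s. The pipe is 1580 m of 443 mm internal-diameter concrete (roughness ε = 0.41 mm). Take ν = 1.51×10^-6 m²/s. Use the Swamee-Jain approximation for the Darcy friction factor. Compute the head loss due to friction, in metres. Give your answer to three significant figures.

V = 4Q/(πD²) = 4·0.369/(π·0.443²) = 2.394 m/s
Re = VD/ν = 2.394·0.443/1.51×10^-6 = 7.02×10^5 → turbulent
ε/D = 0.41/443 = 9.26×10^-4
Swamee-Jain: f = 0.01983
h_f = f(L/D)V²/(2g) = 0.01983·(1580/0.443)·2.394²/(2·9.81) = 20.66 m

h_f ≈ 20.7 m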